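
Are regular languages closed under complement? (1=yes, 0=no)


Regular languages are closed under all standard operations:
- Union: Yes (product construction)
- Intersection: Yes (product construction)
- Complement: Yes (swap accept/reject)
- Concatenation: Yes (NFA construction)
Operation: complement -> Closed

1


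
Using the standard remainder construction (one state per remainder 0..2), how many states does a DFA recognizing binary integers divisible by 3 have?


Divisibility by 3 is tracked via the remainder mod 3: 0, 1, ..., 2
The construction assigns one state to each remainder
Number of remainders = 3

3


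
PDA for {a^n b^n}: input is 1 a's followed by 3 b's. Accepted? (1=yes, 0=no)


Language requires equal numbers of a's and b's
PDA pushes for each 'a', pops for each 'b'
Number of a's = 1
Number of b's = 3
1 != 3 -> Reject

0


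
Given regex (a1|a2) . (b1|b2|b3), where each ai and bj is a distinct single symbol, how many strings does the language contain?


First group: 2 alternatives
Second group: 3 alternatives
Concatenation: each choice from group 1 pairs with each from group 2
Total = 2 x 3 = 6

6


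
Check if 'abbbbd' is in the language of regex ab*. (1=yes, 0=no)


Pattern: ab*
String: 'abbbbd'
Pattern requires: exactly one 'a' followed by zero or more 'b's
First char is 'a' -> OK
Rest 'bbbbd': all b's? No
Result: 0

0


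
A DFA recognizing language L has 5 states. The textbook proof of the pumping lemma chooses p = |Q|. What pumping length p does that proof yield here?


Pumping lemma for regular languages (standard proof):
Take p = |Q|, the number of DFA states.
Any string of length >= |Q| passes through |Q|+1 states while reading its first |Q| symbols,
so by pigeonhole some state repeats, giving the loop that can be pumped.
Here |Q| = 5
Therefore the proof uses p = 5

5


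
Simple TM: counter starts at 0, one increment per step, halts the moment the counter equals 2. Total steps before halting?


Counter starts at 0. Counting sequence:
  Step 1: counter = 1
  Step 2: counter = 2
Counter reached 2 -> halt
Total steps = 2

2


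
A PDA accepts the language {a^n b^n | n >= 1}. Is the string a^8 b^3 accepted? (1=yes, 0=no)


Language requires equal numbers of a's and b's
PDA pushes for each 'a', pops for each 'b'
Number of a's = 8
Number of b's = 3
8 != 3 -> Reject

0


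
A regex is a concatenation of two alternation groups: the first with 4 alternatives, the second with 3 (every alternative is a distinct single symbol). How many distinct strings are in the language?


First group: 4 alternatives
Second group: 3 alternatives
Concatenation: each choice from group 1 pairs with each from group 2
Total = 4 x 3 = 12

12


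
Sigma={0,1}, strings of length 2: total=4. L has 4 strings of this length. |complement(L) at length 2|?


Alphabet: {0,1}
String length: 2
Total strings of length 2 = 2^2 = 4
Strings in L = 4
Complement = total - |L|
= 4 - 4
= 0

0


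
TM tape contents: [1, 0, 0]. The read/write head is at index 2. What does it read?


Tape: [1, 0, 0]
Positions: 0 1 2
Values:    1 0 0
Head at position 2
tape[2] = 0

0


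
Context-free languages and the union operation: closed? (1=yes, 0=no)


CFL closure properties:
  Closed under: union, concatenation, Kleene star
  NOT closed under: intersection, complement
Operation 'union' is in closed list -> Yes (closed)

1


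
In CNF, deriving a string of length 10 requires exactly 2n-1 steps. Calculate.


Chomsky Normal Form derivation:
String length n = 10
Each step either:
  - Splits a nonterminal into two (n-1 such steps)
  - Converts a nonterminal to terminal (n such steps)
Total = (n-1) + n = 2n - 1
= 2(10) - 1
= 20 - 1
= 19

19


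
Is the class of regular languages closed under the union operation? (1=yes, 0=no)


Regular languages are closed under:
- Union (DFA product construction)
- Intersection (DFA product construction)
- Complement (swap accept/reject states)
- Concatenation (NFA construction)
- Kleene star (NFA construction)
union is in this list
Therefore: closed

1


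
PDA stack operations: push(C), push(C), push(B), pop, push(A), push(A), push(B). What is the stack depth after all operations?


Tracing stack operations:
  push(C) -> stack = [C], depth=1
  push(C) -> stack = [C,C], depth=2
  push(B) -> stack = [C,C,B], depth=3
  pop -> removed B, stack = [C,C], depth=2
  push(A) -> stack = [C,C,A], depth=3
  push(A) -> stack = [C,C,A,A], depth=4
  push(B) -> stack = [C,C,A,A,B], depth=5
Final depth = 5

5


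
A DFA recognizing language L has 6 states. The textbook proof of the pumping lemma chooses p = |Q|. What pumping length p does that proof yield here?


Pumping lemma for regular languages (standard proof):
Take p = |Q|, the number of DFA states.
Any string of length >= |Q| passes through |Q|+1 states while reading its first |Q| symbols,
so by pigeonhole some state repeats, giving the loop that can be pumped.
Here |Q| = 6
Therefore the proof uses p = 6

6


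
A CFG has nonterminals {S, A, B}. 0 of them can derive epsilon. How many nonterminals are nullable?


Nonterminals: {S, A, B}
A nonterminal is nullable if it can derive epsilon
Counting nullable nonterminals: 0
Total nullable = 0

0


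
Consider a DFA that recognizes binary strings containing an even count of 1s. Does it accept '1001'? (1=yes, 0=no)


DFA has 2 states: q_even (start, accept=yes) and q_odd
Processing string '1001' character by character:
  Position 0: read '1', 1-count=1 -> q_odd
  Position 1: read '0', 1-count=1 -> q_odd (no change)
  Position 2: read '0', 1-count=1 -> q_odd (no change)
  Position 3: read '1', 1-count=2 -> q_even
Final state: q_even, total 1s = 2 (even); the DFA requires an even count -> accept

1


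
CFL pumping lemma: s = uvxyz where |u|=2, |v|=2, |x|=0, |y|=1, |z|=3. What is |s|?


|s| = |u| + |v| + |x| + |y| + |z|
= 2 + 2 + 0 + 1 + 3
= 4 + 0 + 4
= 4 + 4
= 8

8


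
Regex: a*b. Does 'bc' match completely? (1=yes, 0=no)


Pattern: a*b
String: 'bc'
Pattern requires: zero or more 'a's followed by exactly one 'b'
Found 0 leading 'a's
Remaining: 'bc'
Remaining is not 'b' -> no match
Result: 0

0


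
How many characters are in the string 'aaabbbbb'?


String: 'aaabbbbb'
Counting characters:
  'a' appears 3 time(s)
  'b' appears 5 time(s)
Total length = 3 + 5 = 8

8


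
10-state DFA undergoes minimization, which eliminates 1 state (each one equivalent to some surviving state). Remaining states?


Original DFA: 10 states
Redundant states removed: 1
Minimized states = original - removed
= 10 - 1
= 9

9


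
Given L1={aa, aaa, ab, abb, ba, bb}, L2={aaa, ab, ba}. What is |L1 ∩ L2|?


L1 = {aa, aaa, ab, abb, ba, bb}
L2 = {aaa, ab, ba}
Checking each string in L1 against L2:
  'aa': in L2? No
  'aaa': in L2? Yes
  'ab': in L2? Yes
  'abb': in L2? No
  'ba': in L2? Yes
  'bb': in L2? No
Intersection = {aaa, ab, ba}
|L1 ∩ L2| = 3

3


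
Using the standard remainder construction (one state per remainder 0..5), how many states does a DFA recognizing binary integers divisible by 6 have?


Divisibility by 6 is tracked via the remainder mod 6: 0, 1, ..., 5
The construction assigns one state to each remainder
Number of remainders = 6

6


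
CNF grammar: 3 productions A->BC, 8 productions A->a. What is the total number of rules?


CNF allows two rule forms:
  A -> BC (binary): 3 rules
  A -> a (terminal): 8 rules
Total = 3 + 8 = 11

11


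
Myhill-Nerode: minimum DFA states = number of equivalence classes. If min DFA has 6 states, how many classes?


Myhill-Nerode theorem:
Number of equivalence classes = number of states in minimal DFA
Minimal DFA states = 6
Therefore equivalence classes = 6

6


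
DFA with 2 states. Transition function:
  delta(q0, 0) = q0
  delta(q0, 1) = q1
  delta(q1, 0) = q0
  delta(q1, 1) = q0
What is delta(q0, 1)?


Looking up transition function:
delta(q0, 1) in the table
Row: q0, Column: 1
Result: q1

q1


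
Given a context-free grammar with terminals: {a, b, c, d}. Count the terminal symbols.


Terminal symbols: a, b, c, d
Counting each: a (#1), b (#2), c (#3), d (#4)
Total = 4

4


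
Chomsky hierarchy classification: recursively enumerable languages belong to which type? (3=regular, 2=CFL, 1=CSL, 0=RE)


Chomsky hierarchy levels:
  Type 3: Regular (DFA/NFA/regex)
  Type 2: Context-free (PDA)
  Type 1: Context-sensitive
  Type 0: Recursively enumerable (TM)
'recursively enumerable' corresponds to Type 0

0


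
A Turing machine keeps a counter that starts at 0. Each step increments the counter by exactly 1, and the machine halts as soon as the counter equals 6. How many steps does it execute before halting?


Counter starts at 0. Counting sequence:
  Step 1: counter = 1
  Step 2: counter = 2
  Step 3: counter = 3
  Step 4: counter = 4
  Step 5: counter = 5
  Step 6: counter = 6
Counter reached 6 -> halt
Total steps = 6

6


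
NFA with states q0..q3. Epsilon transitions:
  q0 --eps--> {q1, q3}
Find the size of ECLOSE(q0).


Starting from q0
Initialize closure = {q0}
Follow epsilon from q0 -> add q1
Follow epsilon from q0 -> add q3
Final closure: {q0, q1, q3}
Size = 3

3


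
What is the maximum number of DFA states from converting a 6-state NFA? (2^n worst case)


NFA has 6 states
Subset construction: each DFA state = subset of NFA states
Maximum subsets = 2^6
2^6 = 64

64


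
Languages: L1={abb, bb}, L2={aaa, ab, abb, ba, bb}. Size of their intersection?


L1 = {abb, bb}
L2 = {aaa, ab, abb, ba, bb}
Checking each string in L1 against L2:
  'abb': in L2? Yes
  'bb': in L2? Yes
Intersection = {abb, bb}
|L1 ∩ L2| = 2

2


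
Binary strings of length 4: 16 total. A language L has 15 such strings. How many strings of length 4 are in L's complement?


Alphabet: {0,1}
String length: 4
Total strings of length 4 = 2^4 = 16
Strings in L = 15
Complement = total - |L|
= 16 - 15
= 1

1


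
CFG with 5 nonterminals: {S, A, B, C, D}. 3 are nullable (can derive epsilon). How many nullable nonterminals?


Nonterminals: {S, A, B, C, D}
A nonterminal is nullable if it can derive epsilon
Counting nullable nonterminals: 3
Total nullable = 3

3


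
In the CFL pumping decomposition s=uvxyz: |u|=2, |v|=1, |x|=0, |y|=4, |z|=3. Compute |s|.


|s| = |u| + |v| + |x| + |y| + |z|
= 2 + 1 + 0 + 4 + 3
= 3 + 0 + 7
= 3 + 7
= 10

10


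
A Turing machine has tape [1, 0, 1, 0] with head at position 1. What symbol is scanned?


Tape: [1, 0, 1, 0]
Positions: 0 1 2 3
Values:    1 0 1 0
Head at position 1
tape[1] = 0

0


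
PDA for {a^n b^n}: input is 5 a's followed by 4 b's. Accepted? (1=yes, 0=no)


Language requires equal numbers of a's and b's
PDA pushes for each 'a', pops for each 'b'
Number of a's = 5
Number of b's = 4
5 != 4 -> Reject

0


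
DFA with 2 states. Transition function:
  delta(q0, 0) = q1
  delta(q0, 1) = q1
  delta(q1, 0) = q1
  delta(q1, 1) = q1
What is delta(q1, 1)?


Looking up transition function:
delta(q1, 1) in the table
Row: q1, Column: 1
Result: q1

q1


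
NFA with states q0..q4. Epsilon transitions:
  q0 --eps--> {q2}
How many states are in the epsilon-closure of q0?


Starting from q0
Initialize closure = {q0}
Follow epsilon from q0 -> add q2
Final closure: {q0, q2}
Size = 2

2


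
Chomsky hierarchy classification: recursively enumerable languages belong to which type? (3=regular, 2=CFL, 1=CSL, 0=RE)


Chomsky hierarchy levels:
  Type 3: Regular (DFA/NFA/regex)
  Type 2: Context-free (PDA)
  Type 1: Context-sensitive
  Type 0: Recursively enumerable (TM)
'recursively enumerable' corresponds to Type 0

0


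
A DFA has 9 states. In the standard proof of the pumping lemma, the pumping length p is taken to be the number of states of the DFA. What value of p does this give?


Pumping lemma for regular languages (standard proof):
Take p = |Q|, the number of DFA states.
Any string of length >= |Q| passes through |Q|+1 states while reading its first |Q| symbols,
so by pigeonhole some state repeats, giving the loop that can be pumped.
Here |Q| = 9
Therefore the proof uses p = 9

9


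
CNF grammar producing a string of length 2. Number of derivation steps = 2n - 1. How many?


Chomsky Normal Form derivation:
String length n = 2
Each step either:
  - Splits a nonterminal into two (n-1 such steps)
  - Converts a nonterminal to terminal (n such steps)
Total = (n-1) + n = 2n - 1
= 2(2) - 1
= 4 - 1
= 3

3


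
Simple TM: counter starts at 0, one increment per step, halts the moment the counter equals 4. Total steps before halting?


Counter starts at 0. Counting sequence:
  Step 1: counter = 1
  Step 2: counter = 2
  Step 3: counter = 3
  Step 4: counter = 4
Counter reached 4 -> halt
Total steps = 4

4


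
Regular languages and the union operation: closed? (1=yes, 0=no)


Regular languages are closed under all standard operations:
- Union: Yes (product construction)
- Intersection: Yes (product construction)
- Complement: Yes (swap accept/reject)
- Concatenation: Yes (NFA construction)
Operation: union -> Closed

1


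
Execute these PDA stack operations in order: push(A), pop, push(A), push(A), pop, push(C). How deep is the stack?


Tracing stack operations:
  push(A) -> stack = [A], depth=1
  pop -> removed A, stack = [], depth=0
  push(A) -> stack = [A], depth=1
  push(A) -> stack = [A,A], depth=2
  pop -> removed A, stack = [A], depth=1
  push(C) -> stack = [A,C], depth=2
Final depth = 2

2


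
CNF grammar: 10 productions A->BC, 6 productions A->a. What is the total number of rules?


CNF allows two rule forms:
  A -> BC (binary): 10 rules
  A -> a (terminal): 6 rules
Total = 10 + 6 = 16

16


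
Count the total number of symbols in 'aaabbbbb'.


String: 'aaabbbbb'
Counting characters:
  'a' appears 3 time(s)
  'b' appears 5 time(s)
Total length = 3 + 5 = 8

8


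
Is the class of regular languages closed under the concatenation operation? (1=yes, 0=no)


Regular languages are closed under:
- Union (DFA product construction)
- Intersection (DFA product construction)
- Complement (swap accept/reject states)
- Concatenation (NFA construction)
- Kleene star (NFA construction)
concatenation is in this list
Therefore: closed

1


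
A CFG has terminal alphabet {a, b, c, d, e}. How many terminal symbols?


Terminal symbols: a, b, c, d, e
Counting each: a (#1), b (#2), c (#3), d (#4), e (#5)
Total = 5

5


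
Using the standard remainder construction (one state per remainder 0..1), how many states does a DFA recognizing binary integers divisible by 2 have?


Divisibility by 2 is tracked via the remainder mod 2: 0, 1, ..., 1
The construction assigns one state to each remainder
Number of remainders = 2

2


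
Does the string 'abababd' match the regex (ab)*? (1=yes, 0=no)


Pattern: (ab)*
String: 'abababd'
Pattern requires: zero or more repetitions of 'ab'
Length 7 is odd -> cannot be (ab)* -> no match
Result: 0

0


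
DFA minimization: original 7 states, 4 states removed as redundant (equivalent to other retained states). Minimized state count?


Original DFA: 7 states
Redundant states removed: 4
Minimized states = original - removed
= 7 - 4
= 3

3


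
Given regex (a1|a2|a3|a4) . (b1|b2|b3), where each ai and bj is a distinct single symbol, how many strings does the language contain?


First group: 4 alternatives
Second group: 3 alternatives
Concatenation: each choice from group 1 pairs with each from group 2
Total = 4 x 3 = 12

12


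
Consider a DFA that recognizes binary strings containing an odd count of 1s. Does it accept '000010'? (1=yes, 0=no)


DFA has 2 states: q_even (start, accept=no) and q_odd
Processing string '000010' character by character:
  Position 0: read '0', 1-count=0 -> q_even (no change)
  Position 1: read '0', 1-count=0 -> q_even (no change)
  Position 2: read '0', 1-count=0 -> q_even (no change)
  Position 3: read '0', 1-count=0 -> q_even (no change)
  Position 4: read '1', 1-count=1 -> q_odd
  Position 5: read '0', 1-count=1 -> q_odd (no change)
Final state: q_odd, total 1s = 1 (odd); the DFA requires an odd count -> accept

1


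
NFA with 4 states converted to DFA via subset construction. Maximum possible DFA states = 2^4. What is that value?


NFA has 4 states
Subset construction: each DFA state = subset of NFA states
Maximum subsets = 2^4
2^4 = 16

16


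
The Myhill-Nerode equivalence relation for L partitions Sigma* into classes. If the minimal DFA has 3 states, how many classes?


Myhill-Nerode theorem:
Number of equivalence classes = number of states in minimal DFA
Minimal DFA states = 3
Therefore equivalence classes = 3

3


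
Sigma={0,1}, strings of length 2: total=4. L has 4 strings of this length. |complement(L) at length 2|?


Alphabet: {0,1}
String length: 2
Total strings of length 2 = 2^2 = 4
Strings in L = 4
Complement = total - |L|
= 4 - 4
= 0

0


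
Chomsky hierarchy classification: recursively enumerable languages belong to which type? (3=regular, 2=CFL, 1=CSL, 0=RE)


Chomsky hierarchy levels:
  Type 3: Regular (DFA/NFA/regex)
  Type 2: Context-free (PDA)
  Type 1: Context-sensitive
  Type 0: Recursively enumerable (TM)
'recursively enumerable' corresponds to Type 0

0


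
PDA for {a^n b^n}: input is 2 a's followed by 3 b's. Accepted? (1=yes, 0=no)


Language requires equal numbers of a's and b's
PDA pushes for each 'a', pops for each 'b'
Number of a's = 2
Number of b's = 3
2 != 3 -> Reject

0


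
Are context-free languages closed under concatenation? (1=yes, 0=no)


CFL closure properties:
  Closed under: union, concatenation, Kleene star
  NOT closed under: intersection, complement
Operation 'concatenation' is in closed list -> Yes (closed)

1


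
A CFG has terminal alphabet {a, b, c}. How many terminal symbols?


Terminal symbols: a, b, c
Counting each: a (#1), b (#2), c (#3)
Total = 3

3


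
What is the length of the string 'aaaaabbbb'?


String: 'aaaaabbbb'
Counting characters:
  'a' appears 5 time(s)
  'b' appears 4 time(s)
Total length = 5 + 4 = 9

9


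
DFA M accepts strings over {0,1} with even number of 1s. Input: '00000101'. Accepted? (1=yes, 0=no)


DFA has 2 states: q_even (start, accept=yes) and q_odd
Processing string '00000101' character by character:
  Position 0: read '0', 1-count=0 -> q_even (no change)
  Position 1: read '0', 1-count=0 -> q_even (no change)
  Position 2: read '0', 1-count=0 -> q_even (no change)
  Position 3: read '0', 1-count=0 -> q_even (no change)
  Position 4: read '0', 1-count=0 -> q_even (no change)
  Position 5: read '1', 1-count=1 -> q_odd
  Position 6: read '0', 1-count=1 -> q_odd (no change)
  Position 7: read '1', 1-count=2 -> q_even
Final state: q_even, total 1s = 2 (even); the DFA requires an even count -> accept

1


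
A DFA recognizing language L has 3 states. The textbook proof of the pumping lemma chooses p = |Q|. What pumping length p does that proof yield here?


Pumping lemma for regular languages (standard proof):
Take p = |Q|, the number of DFA states.
Any string of length >= |Q| passes through |Q|+1 states while reading its first |Q| symbols,
so by pigeonhole some state repeats, giving the loop that can be pumped.
Here |Q| = 3
Therefore the proof uses p = 3

3


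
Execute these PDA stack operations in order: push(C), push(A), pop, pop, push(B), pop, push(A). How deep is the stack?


Tracing stack operations:
  push(C) -> stack = [C], depth=1
  push(A) -> stack = [C,A], depth=2
  pop -> removed A, stack = [C], depth=1
  pop -> removed C, stack = [], depth=0
  push(B) -> stack = [B], depth=1
  pop -> removed B, stack = [], depth=0
  push(A) -> stack = [A], depth=1
Final depth = 1

1


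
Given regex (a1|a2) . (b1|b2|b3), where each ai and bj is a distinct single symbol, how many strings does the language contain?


First group: 2 alternatives
Second group: 3 alternatives
Concatenation: each choice from group 1 pairs with each from group 2
Total = 2 x 3 = 6

6


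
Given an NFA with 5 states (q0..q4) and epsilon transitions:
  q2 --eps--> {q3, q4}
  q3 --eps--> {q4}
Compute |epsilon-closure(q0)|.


Starting from q0
Initialize closure = {q0}
q0 has no outgoing epsilon transitions -> nothing to add
Final closure: {q0}
Size = 1

1


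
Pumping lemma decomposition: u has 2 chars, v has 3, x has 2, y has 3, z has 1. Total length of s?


|s| = |u| + |v| + |x| + |y| + |z|
= 2 + 3 + 2 + 3 + 1
= 5 + 2 + 4
= 7 + 4
= 11

11


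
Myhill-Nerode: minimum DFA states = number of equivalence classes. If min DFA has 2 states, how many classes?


Myhill-Nerode theorem:
Number of equivalence classes = number of states in minimal DFA
Minimal DFA states = 2
Therefore equivalence classes = 2

2


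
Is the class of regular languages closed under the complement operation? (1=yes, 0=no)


Regular languages are closed under:
- Union (DFA product construction)
- Intersection (DFA product construction)
- Complement (swap accept/reject states)
- Concatenation (NFA construction)
- Kleene star (NFA construction)
complement is in this list
Therefore: closed

1


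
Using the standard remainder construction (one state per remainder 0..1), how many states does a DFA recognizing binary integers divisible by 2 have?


Divisibility by 2 is tracked via the remainder mod 2: 0, 1, ..., 1
The construction assigns one state to each remainder
Number of remainders = 2

2


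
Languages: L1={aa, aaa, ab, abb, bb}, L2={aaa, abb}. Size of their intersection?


L1 = {aa, aaa, ab, abb, bb}
L2 = {aaa, abb}
Checking each string in L1 against L2:
  'aa': in L2? No
  'aaa': in L2? Yes
  'ab': in L2? No
  'abb': in L2? Yes
  'bb': in L2? No
Intersection = {aaa, abb}
|L1 ∩ L2| = 2

2


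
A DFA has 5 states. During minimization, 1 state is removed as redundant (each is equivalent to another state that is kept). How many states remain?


Original DFA: 5 states
Redundant states removed: 1
Minimized states = original - removed
= 5 - 1
= 4

4


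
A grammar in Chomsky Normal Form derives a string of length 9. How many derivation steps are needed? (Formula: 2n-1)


Chomsky Normal Form derivation:
String length n = 9
Each step either:
  - Splits a nonterminal into two (n-1 such steps)
  - Converts a nonterminal to terminal (n such steps)
Total = (n-1) + n = 2n - 1
= 2(9) - 1
= 18 - 1
= 17

17


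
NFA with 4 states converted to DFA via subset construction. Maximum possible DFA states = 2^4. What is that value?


NFA has 4 states
Subset construction: each DFA state = subset of NFA states
Maximum subsets = 2^4
2^4 = 16

16


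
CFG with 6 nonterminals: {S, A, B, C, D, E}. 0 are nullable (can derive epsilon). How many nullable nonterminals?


Nonterminals: {S, A, B, C, D, E}
A nonterminal is nullable if it can derive epsilon
Counting nullable nonterminals: 0
Total nullable = 0

0


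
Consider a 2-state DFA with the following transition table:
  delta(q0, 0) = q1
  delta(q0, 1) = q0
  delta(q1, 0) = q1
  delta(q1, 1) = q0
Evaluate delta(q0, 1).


Looking up transition function:
delta(q0, 1) in the table
Row: q0, Column: 1
Result: q0

q0


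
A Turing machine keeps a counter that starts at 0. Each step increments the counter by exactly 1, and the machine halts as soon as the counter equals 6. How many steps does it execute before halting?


Counter starts at 0. Counting sequence:
  Step 1: counter = 1
  Step 2: counter = 2
  Step 3: counter = 3
  Step 4: counter = 4
  Step 5: counter = 5
  Step 6: counter = 6
Counter reached 6 -> halt
Total steps = 6

6


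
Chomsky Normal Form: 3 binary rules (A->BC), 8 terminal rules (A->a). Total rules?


CNF allows two rule forms:
  A -> BC (binary): 3 rules
  A -> a (terminal): 8 rules
Total = 3 + 8 = 11

11


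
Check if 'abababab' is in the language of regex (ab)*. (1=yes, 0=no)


Pattern: (ab)*
String: 'abababab'
Pattern requires: zero or more repetitions of 'ab'
Pairs: ['ab', 'ab', 'ab', 'ab']
All pairs are 'ab'? Yes
Result: 1

1


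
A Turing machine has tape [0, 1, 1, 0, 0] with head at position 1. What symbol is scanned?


Tape: [0, 1, 1, 0, 0]
Positions: 0 1 2 3 4
Values:    0 1 1 0 0
Head at position 1
tape[1] = 1

1


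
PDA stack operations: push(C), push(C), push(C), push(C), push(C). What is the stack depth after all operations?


Tracing stack operations:
  push(C) -> stack = [C], depth=1
  push(C) -> stack = [C,C], depth=2
  push(C) -> stack = [C,C,C], depth=3
  push(C) -> stack = [C,C,C,C], depth=4
  push(C) -> stack = [C,C,C,C,C], depth=5
Final depth = 5

5


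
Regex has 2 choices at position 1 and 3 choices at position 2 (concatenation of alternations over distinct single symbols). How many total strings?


First group: 2 alternatives
Second group: 3 alternatives
Concatenation: each choice from group 1 pairs with each from group 2
Total = 2 x 3 = 6

6


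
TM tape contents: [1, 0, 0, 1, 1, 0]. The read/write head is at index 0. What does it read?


Tape: [1, 0, 0, 1, 1, 0]
Positions: 0 1 2 3 4 5
Values:    1 0 0 1 1 0
Head at position 0
tape[0] = 1

1


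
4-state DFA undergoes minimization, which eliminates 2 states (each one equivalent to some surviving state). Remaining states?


Original DFA: 4 states
Redundant states removed: 2
Minimized states = original - removed
= 4 - 2
= 2

2


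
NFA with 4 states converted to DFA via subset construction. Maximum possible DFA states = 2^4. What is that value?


NFA has 4 states
Subset construction: each DFA state = subset of NFA states
Maximum subsets = 2^4
2^4 = 16

16


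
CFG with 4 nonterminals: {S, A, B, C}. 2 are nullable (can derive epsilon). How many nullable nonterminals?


Nonterminals: {S, A, B, C}
A nonterminal is nullable if it can derive epsilon
Counting nullable nonterminals: 2
Total nullable = 2

2


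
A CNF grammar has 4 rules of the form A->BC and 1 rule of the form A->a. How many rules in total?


CNF allows two rule forms:
  A -> BC (binary): 4 rules
  A -> a (terminal): 1 rule
Total = 4 + 1 = 5

5


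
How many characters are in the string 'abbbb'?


String: 'abbbb'
Counting characters:
  'a' appears 1 time(s)
  'b' appears 4 time(s)
Total length = 1 + 4 = 5

5


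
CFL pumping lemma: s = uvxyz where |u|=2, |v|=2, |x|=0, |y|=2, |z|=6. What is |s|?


|s| = |u| + |v| + |x| + |y| + |z|
= 2 + 2 + 0 + 2 + 6
= 4 + 0 + 8
= 4 + 8
= 12

12


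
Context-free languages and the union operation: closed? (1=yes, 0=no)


CFL closure properties:
  Closed under: union, concatenation, Kleene star
  NOT closed under: intersection, complement
Operation 'union' is in closed list -> Yes (closed)

1


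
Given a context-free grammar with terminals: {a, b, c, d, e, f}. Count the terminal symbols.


Terminal symbols: a, b, c, d, e, f
Counting each: a (#1), b (#2), c (#3), d (#4), e (#5), f (#6)
Total = 6

6


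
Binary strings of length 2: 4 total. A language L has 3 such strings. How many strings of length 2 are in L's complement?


Alphabet: {0,1}
String length: 2
Total strings of length 2 = 2^2 = 4
Strings in L = 3
Complement = total - |L|
= 4 - 3
= 1

1


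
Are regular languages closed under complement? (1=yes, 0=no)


Regular languages are closed under:
- Union (DFA product construction)
- Intersection (DFA product construction)
- Complement (swap accept/reject states)
- Concatenation (NFA construction)
- Kleene star (NFA construction)
complement is in this list
Therefore: closed

1


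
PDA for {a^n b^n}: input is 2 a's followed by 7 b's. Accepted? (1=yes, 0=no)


Language requires equal numbers of a's and b's
PDA pushes for each 'a', pops for each 'b'
Number of a's = 2
Number of b's = 7
2 != 7 -> Reject

0


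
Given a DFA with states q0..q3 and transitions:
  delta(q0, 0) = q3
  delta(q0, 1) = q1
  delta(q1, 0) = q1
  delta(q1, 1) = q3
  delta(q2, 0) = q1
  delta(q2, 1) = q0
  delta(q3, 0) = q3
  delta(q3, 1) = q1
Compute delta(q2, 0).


Looking up transition function:
delta(q2, 0) in the table
Row: q2, Column: 0
Result: q1

q1


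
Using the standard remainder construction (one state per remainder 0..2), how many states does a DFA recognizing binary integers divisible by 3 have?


Divisibility by 3 is tracked via the remainder mod 3: 0, 1, ..., 2
The construction assigns one state to each remainder
Number of remainders = 3

3


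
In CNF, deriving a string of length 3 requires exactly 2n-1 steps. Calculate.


Chomsky Normal Form derivation:
String length n = 3
Each step either:
  - Splits a nonterminal into two (n-1 such steps)
  - Converts a nonterminal to terminal (n such steps)
Total = (n-1) + n = 2n - 1
= 2(3) - 1
= 6 - 1
= 5

5


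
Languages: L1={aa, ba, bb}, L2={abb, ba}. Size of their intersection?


L1 = {aa, ba, bb}
L2 = {abb, ba}
Checking each string in L1 against L2:
  'aa': in L2? No
  'ba': in L2? Yes
  'bb': in L2? No
Intersection = {ba}
|L1 ∩ L2| = 1

1


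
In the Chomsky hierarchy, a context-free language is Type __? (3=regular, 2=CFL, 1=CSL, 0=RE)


Chomsky hierarchy levels:
  Type 3: Regular (DFA/NFA/regex)
  Type 2: Context-free (PDA)
  Type 1: Context-sensitive
  Type 0: Recursively enumerable (TM)
'context-free' corresponds to Type 2

2


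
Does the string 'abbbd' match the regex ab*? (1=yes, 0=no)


Pattern: ab*
String: 'abbbd'
Pattern requires: exactly one 'a' followed by zero or more 'b's
First char is 'a' -> OK
Rest 'bbbd': all b's? No
Result: 0

0


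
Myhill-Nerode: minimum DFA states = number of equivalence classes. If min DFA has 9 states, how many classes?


Myhill-Nerode theorem:
Number of equivalence classes = number of states in minimal DFA
Minimal DFA states = 9
Therefore equivalence classes = 9

9


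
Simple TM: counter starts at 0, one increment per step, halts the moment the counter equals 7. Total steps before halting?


Counter starts at 0. Counting sequence:
  Step 1: counter = 1
  Step 2: counter = 2
  Step 3: counter = 3
  Step 4: counter = 4
  Step 5: counter = 5
  Step 6: counter = 6
  Step 7: counter = 7
Counter reached 7 -> halt
Total steps = 7

7


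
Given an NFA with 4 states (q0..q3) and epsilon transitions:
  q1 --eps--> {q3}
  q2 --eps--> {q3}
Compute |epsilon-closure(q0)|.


Starting from q0
Initialize closure = {q0}
q0 has no outgoing epsilon transitions -> nothing to add
Final closure: {q0}
Size = 1

1


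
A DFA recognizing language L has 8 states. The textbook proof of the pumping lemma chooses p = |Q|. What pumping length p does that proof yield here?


Pumping lemma for regular languages (standard proof):
Take p = |Q|, the number of DFA states.
Any string of length >= |Q| passes through |Q|+1 states while reading its first |Q| symbols,
so by pigeonhole some state repeats, giving the loop that can be pumped.
Here |Q| = 8
Therefore the proof uses p = 8

8


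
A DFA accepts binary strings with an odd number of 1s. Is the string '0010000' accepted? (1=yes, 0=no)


DFA has 2 states: q_even (start, accept=no) and q_odd
Processing string '0010000' character by character:
  Position 0: read '0', 1-count=0 -> q_even (no change)
  Position 1: read '0', 1-count=0 -> q_even (no change)
  Position 2: read '1', 1-count=1 -> q_odd
  Position 3: read '0', 1-count=1 -> q_odd (no change)
  Position 4: read '0', 1-count=1 -> q_odd (no change)
  Position 5: read '0', 1-count=1 -> q_odd (no change)
  Position 6: read '0', 1-count=1 -> q_odd (no change)
Final state: q_odd, total 1s = 1 (odd); the DFA requires an odd count -> accept

1


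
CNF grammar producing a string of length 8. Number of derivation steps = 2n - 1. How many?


Chomsky Normal Form derivation:
String length n = 8
Each step either:
  - Splits a nonterminal into two (n-1 such steps)
  - Converts a nonterminal to terminal (n such steps)
Total = (n-1) + n = 2n - 1
= 2(8) - 1
= 16 - 1
= 15

15


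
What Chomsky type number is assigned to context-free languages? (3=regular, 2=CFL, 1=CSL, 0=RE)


Chomsky hierarchy levels:
  Type 3: Regular (DFA/NFA/regex)
  Type 2: Context-free (PDA)
  Type 1: Context-sensitive
  Type 0: Recursively enumerable (TM)
'context-free' corresponds to Type 2

2


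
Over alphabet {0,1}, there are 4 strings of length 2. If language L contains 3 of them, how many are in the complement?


Alphabet: {0,1}
String length: 2
Total strings of length 2 = 2^2 = 4
Strings in L = 3
Complement = total - |L|
= 4 - 3
= 1

1


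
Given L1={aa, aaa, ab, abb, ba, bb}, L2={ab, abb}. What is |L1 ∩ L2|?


L1 = {aa, aaa, ab, abb, ba, bb}
L2 = {ab, abb}
Checking each string in L1 against L2:
  'aa': in L2? No
  'aaa': in L2? No
  'ab': in L2? Yes
  'abb': in L2? Yes
  'ba': in L2? No
  'bb': in L2? No
Intersection = {ab, abb}
|L1 ∩ L2| = 2

2


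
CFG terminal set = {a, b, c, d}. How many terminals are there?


Terminal symbols: a, b, c, d
Counting each: a (#1), b (#2), c (#3), d (#4)
Total = 4

4


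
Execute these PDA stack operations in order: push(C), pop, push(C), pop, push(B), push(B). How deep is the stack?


Tracing stack operations:
  push(C) -> stack = [C], depth=1
  pop -> removed C, stack = [], depth=0
  push(C) -> stack = [C], depth=1
  pop -> removed C, stack = [], depth=0
  push(B) -> stack = [B], depth=1
  push(B) -> stack = [B,B], depth=2
Final depth = 2

2


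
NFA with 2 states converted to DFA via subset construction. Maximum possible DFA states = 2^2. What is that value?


NFA has 2 states
Subset construction: each DFA state = subset of NFA states
Maximum subsets = 2^2
2^2 = 4

4


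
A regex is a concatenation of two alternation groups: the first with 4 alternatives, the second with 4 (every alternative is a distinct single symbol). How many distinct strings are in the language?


First group: 4 alternatives
Second group: 4 alternatives
Concatenation: each choice from group 1 pairs with each from group 2
Total = 4 x 4 = 16

16


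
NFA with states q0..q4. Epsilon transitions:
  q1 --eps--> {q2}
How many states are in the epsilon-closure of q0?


Starting from q0
Initialize closure = {q0}
q0 has no outgoing epsilon transitions -> nothing to add
Final closure: {q0}
Size = 1

1


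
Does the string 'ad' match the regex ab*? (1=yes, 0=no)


Pattern: ab*
String: 'ad'
Pattern requires: exactly one 'a' followed by zero or more 'b's
First char is 'a' -> OK
Rest 'd': all b's? No
Result: 0

0


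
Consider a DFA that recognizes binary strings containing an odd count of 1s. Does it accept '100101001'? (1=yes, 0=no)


DFA has 2 states: q_even (start, accept=no) and q_odd
Processing string '100101001' character by character:
  Position 0: read '1', 1-count=1 -> q_odd
  Position 1: read '0', 1-count=1 -> q_odd (no change)
  Position 2: read '0', 1-count=1 -> q_odd (no change)
  Position 3: read '1', 1-count=2 -> q_even
  Position 4: read '0', 1-count=2 -> q_even (no change)
  Position 5: read '1', 1-count=3 -> q_odd
  Position 6: read '0', 1-count=3 -> q_odd (no change)
  Position 7: read '0', 1-count=3 -> q_odd (no change)
  Position 8: read '1', 1-count=4 -> q_even
Final state: q_even, total 1s = 4 (even); the DFA requires an odd count -> reject

0


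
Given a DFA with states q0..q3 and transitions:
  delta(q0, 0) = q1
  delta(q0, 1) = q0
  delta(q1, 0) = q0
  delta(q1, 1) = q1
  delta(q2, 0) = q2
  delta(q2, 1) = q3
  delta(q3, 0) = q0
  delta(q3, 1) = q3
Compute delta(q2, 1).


Looking up transition function:
delta(q2, 1) in the table
Row: q2, Column: 1
Result: q3

q3


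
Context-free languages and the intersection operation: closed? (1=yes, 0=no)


CFL closure properties:
  Closed under: union, concatenation, Kleene star
  NOT closed under: intersection, complement
Operation 'intersection' is in not-closed list -> No (not closed)

0


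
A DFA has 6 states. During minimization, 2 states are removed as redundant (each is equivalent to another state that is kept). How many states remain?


Original DFA: 6 states
Redundant states removed: 2
Minimized states = original - removed
= 6 - 2
= 4

4


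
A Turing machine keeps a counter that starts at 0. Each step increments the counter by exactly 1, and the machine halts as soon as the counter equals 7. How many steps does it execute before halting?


Counter starts at 0. Counting sequence:
  Step 1: counter = 1
  Step 2: counter = 2
  Step 3: counter = 3
  Step 4: counter = 4
  Step 5: counter = 5
  Step 6: counter = 6
  Step 7: counter = 7
Counter reached 7 -> halt
Total steps = 7

7


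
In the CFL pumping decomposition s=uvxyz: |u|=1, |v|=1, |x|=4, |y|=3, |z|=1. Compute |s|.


|s| = |u| + |v| + |x| + |y| + |z|
= 1 + 1 + 4 + 3 + 1
= 2 + 4 + 4
= 6 + 4
= 10

10


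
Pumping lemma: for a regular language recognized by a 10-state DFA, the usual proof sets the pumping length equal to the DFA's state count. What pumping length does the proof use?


Pumping lemma for regular languages (standard proof):
Take p = |Q|, the number of DFA states.
Any string of length >= |Q| passes through |Q|+1 states while reading its first |Q| symbols,
so by pigeonhole some state repeats, giving the loop that can be pumped.
Here |Q| = 10
Therefore the proof uses p = 10

10


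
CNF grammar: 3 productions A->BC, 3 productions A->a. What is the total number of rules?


CNF allows two rule forms:
  A -> BC (binary): 3 rules
  A -> a (terminal): 3 rules
Total = 3 + 3 = 6

6


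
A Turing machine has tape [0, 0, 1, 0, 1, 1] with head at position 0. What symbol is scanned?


Tape: [0, 0, 1, 0, 1, 1]
Positions: 0 1 2 3 4 5
Values:    0 0 1 0 1 1
Head at position 0
tape[0] = 0

0


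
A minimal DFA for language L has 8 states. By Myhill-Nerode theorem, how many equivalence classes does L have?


Myhill-Nerode theorem:
Number of equivalence classes = number of states in minimal DFA
Minimal DFA states = 8
Therefore equivalence classes = 8

8


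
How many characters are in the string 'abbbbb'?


String: 'abbbbb'
Counting characters:
  'a' appears 1 time(s)
  'b' appears 5 time(s)
Total length = 1 + 5 = 6

6


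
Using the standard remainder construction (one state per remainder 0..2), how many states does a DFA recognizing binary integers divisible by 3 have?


Divisibility by 3 is tracked via the remainder mod 3: 0, 1, ..., 2
The construction assigns one state to each remainder
Number of remainders = 3

3


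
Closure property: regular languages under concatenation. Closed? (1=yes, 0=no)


Regular languages are closed under:
- Union (DFA product construction)
- Intersection (DFA product construction)
- Complement (swap accept/reject states)
- Concatenation (NFA construction)
- Kleene star (NFA construction)
concatenation is in this list
Therefore: closed

1


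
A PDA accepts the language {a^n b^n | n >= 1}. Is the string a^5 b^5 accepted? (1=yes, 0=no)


Language requires equal numbers of a's and b's
PDA pushes for each 'a', pops for each 'b'
Number of a's = 5
Number of b's = 5
5 == 5 -> Accept

1


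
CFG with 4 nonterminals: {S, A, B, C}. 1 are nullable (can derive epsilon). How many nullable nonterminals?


Nonterminals: {S, A, B, C}
A nonterminal is nullable if it can derive epsilon
Counting nullable nonterminals: 1
Total nullable = 1

1


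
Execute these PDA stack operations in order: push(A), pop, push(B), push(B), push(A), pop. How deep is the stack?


Tracing stack operations:
  push(A) -> stack = [A], depth=1
  pop -> removed A, stack = [], depth=0
  push(B) -> stack = [B], depth=1
  push(B) -> stack = [B,B], depth=2
  push(A) -> stack = [B,B,A], depth=3
  pop -> removed A, stack = [B,B], depth=2
Final depth = 2

2


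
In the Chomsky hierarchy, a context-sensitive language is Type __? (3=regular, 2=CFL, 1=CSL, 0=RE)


Chomsky hierarchy levels:
  Type 3: Regular (DFA/NFA/regex)
  Type 2: Context-free (PDA)
  Type 1: Context-sensitive
  Type 0: Recursively enumerable (TM)
'context-sensitive' corresponds to Type 1

1


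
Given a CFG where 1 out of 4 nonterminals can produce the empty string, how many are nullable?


Nonterminals: {S, A, B, C}
A nonterminal is nullable if it can derive epsilon
Counting nullable nonterminals: 1
Total nullable = 1

1
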